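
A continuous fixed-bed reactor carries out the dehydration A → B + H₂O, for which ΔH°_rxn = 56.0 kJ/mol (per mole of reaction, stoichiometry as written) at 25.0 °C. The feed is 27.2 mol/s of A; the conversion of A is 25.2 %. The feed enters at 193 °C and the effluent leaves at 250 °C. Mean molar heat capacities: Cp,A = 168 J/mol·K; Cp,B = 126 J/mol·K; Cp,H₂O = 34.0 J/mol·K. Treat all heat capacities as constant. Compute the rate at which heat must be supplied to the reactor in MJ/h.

Q_in = 2280 MJ/h

Extent of reaction ξ = 0.252 × 27.2 = 6.8544 mol/s
Reaction term: ξ·ΔH°_rxn = 6.8544 × 56.0 = 383.85 kJ/s
Sensible, feed 193→25 °C: -767.69 kJ/s
Outlet flows (mol/s): A 20.346, B 6.8544, H₂O 6.8544
Sensible, products 25→250 °C: 1015.8 kJ/s
Q = ΔH = 631.98 kJ/s = 631.98 kW
Heat supplied = 2275.1 MJ/h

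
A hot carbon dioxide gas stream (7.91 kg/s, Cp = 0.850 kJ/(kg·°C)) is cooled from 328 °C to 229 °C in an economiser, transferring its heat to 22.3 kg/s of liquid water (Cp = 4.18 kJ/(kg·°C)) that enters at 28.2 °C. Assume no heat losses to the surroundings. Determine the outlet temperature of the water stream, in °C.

T_c,out = 35.3 °C

Heat released by hot stream: Q = 7.91 × 0.850 × (328 − 229) = 665.63 kJ/s
Energy balance on cold side (adiabatic exchanger): Q = ṁ_c·Cp_c·(T_c,out − T_c,in)
T_c,out = 28.2 + 665.63/(22.3 × 4.18) = 35.341 °C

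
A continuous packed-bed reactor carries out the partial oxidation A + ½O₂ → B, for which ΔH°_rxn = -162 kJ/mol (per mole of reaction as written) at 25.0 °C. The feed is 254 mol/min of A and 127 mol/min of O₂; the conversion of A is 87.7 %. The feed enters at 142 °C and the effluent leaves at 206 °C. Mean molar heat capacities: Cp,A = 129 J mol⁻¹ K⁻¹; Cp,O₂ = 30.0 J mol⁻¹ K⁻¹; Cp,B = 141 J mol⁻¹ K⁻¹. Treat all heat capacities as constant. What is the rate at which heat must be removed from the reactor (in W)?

Extent of reaction ξ = 0.877 × 254 = 222.76 mol/min
Reaction term: ξ·ΔH°_rxn = 222.76 × -162 = -36087 kJ/min
Sensible, feed 142→25 °C: -4279.4 kJ/min
Outlet flows (mol/min): A 31.242, O₂ 15.621, B 222.76
Sensible, products 25→206 °C: 6499.3 kJ/min
Q = ΔH = -33867 kJ/min = -564.45 kW
Heat removed = 564450 W

Q_out = 564000 W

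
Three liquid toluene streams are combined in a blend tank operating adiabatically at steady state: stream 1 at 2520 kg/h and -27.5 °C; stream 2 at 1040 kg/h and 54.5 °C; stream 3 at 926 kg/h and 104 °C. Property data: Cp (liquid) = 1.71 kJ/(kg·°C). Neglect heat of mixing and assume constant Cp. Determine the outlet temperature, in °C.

No heat crosses the boundary, so H_out = H_in.
T_out = Σ ṁᵢCp,ᵢTᵢ / Σ ṁᵢCp,ᵢ
      = 143100 / 7671.1 = 18.654 °C

T_out = 18.7 °C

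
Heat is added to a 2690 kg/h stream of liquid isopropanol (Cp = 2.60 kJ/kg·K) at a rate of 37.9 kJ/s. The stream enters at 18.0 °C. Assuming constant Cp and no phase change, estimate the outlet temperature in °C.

T_out = 37.5 °C

Q = 37.9 kJ/s = 136440 kJ/h
ΔT = Q/(ṁ·Cp) = 136440/(2690×2.60) = 19.508 K
T_out = 18.0 + 19.508 = 37.508 °C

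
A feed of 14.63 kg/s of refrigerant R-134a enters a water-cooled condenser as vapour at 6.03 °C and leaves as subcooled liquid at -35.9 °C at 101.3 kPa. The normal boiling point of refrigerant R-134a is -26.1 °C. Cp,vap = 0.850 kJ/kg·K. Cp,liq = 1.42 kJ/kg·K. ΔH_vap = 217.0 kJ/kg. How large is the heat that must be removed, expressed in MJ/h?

vapour 6.03→-26.1 °C: -27.311 kJ/kg
condensation at -26.1 °C: -217 kJ/kg
liquid -26.1→-35.9 °C: -13.916 kJ/kg
Δh = -27.311 + -217 + -13.916 = -258.23 kJ/kg
Q = ṁ·Δh = 14.63 kg/s × -258.23 kJ/kg = -3777.9 kJ/s
|Q| = 3777.9 kW = 13600 MJ/h

Q_c = 13600 MJ/h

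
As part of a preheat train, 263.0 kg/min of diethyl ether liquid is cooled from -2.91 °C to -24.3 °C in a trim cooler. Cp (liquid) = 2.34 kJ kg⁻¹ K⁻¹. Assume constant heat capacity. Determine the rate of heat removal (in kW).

Q = ṁ·Cp·ΔT = 263.0 × 2.34 × (-24.3 − -2.91) = -13164 kJ/min
Converting: 13164 / 60 s = 219.4 kW

Q_c = 219 kW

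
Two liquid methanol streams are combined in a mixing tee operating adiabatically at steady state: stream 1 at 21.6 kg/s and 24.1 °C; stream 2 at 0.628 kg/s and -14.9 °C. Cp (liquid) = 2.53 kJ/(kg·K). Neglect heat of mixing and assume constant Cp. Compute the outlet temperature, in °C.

Adiabatic, steady state ⇒ Σ ṁᵢCp,ᵢ(T_out − Tᵢ) = 0
Σ ṁᵢCp,ᵢTᵢ = 21.6×2.53×24.1 + 0.628×2.53×-14.9 = 1293.3
Σ ṁᵢCp,ᵢ = 21.6×2.53 + 0.628×2.53 = 56.237
T_out = 1293.3 / 56.237 = 22.998 °C

T_out = 23.0 °C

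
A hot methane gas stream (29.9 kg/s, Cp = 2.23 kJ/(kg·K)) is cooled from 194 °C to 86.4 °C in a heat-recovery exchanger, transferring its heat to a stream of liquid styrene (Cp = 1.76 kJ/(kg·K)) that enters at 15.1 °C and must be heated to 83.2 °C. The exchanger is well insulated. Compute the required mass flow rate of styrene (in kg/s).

ṁ_c = 59.9 kg/s

Heat released by hot stream: Q = 29.9 × 2.23 × (194 − 86.4) = 7174.4 kJ/s
Energy balance on cold side (adiabatic exchanger): Q = ṁ_c·Cp_c·(T_c,out − T_c,in)
ṁ_c = 7174.4 / [1.76 × (83.2 − 15.1)] = 59.859 kg/s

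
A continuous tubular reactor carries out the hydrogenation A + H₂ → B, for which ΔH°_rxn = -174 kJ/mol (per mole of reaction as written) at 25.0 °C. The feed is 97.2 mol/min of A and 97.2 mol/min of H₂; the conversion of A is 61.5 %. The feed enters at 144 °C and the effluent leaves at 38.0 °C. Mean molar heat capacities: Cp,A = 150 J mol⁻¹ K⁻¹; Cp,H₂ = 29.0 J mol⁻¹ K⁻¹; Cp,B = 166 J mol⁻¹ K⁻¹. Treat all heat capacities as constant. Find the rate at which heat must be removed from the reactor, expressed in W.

Q_out = 204000 W

Extent of reaction ξ = 0.615 × 97.2 = 59.778 mol/min
Reaction term: ξ·ΔH°_rxn = 59.778 × -174 = -10401 kJ/min
Sensible, feed 144→25 °C: -2070.5 kJ/min
Outlet flows (mol/min): A 37.422, H₂ 37.422, B 59.778
Sensible, products 25→38.0 °C: 216.08 kJ/min
Q = ΔH = -12256 kJ/min = -204.26 kW
Heat removed = 204260 W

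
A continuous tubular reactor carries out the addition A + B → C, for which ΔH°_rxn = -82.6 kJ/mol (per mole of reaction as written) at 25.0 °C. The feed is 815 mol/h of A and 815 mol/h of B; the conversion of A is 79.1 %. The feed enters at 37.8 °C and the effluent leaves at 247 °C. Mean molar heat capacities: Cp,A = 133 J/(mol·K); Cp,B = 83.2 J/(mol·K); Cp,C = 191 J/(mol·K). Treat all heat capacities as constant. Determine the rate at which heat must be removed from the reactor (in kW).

Extent of reaction ξ = 0.791 × 815 = 644.67 mol/h
Reaction term: ξ·ΔH°_rxn = 644.67 × -82.6 = -53249 kJ/h
Sensible, feed 37.8→25 °C: -2255.4 kJ/h
Outlet flows (mol/h): A 170.33, B 170.33, C 644.67
Sensible, products 25→247 °C: 35511 kJ/h
Q = ΔH = -19994 kJ/h = -5.5539 kW
Heat removed = 5.5539 kW

Q_out = 5.55 kW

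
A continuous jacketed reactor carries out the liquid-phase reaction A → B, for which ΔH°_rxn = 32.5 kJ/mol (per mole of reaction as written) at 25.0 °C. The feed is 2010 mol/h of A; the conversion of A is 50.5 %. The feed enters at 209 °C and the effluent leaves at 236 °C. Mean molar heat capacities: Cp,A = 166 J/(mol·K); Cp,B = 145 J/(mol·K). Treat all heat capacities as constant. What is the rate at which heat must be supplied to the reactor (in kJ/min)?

Extent of reaction ξ = 0.505 × 2010 = 1015 mol/h
Reaction term: ξ·ΔH°_rxn = 1015 × 32.5 = 32989 kJ/h
Sensible, feed 209→25 °C: -61393 kJ/h
Outlet flows (mol/h): A 994.95, B 1015
Sensible, products 25→236 °C: 65905 kJ/h
Q = ΔH = 37500 kJ/h = 10.417 kW
Heat supplied = 625 kJ/min

Q_in = 625 kJ/min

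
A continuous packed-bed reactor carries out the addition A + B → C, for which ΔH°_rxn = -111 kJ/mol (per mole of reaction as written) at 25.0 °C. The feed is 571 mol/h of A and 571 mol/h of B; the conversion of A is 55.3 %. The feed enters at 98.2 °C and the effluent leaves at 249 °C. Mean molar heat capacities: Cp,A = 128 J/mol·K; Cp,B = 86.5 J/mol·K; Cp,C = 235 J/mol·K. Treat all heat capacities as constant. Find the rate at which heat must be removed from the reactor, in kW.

Extent of reaction ξ = 0.553 × 571 = 315.76 mol/h
Reaction term: ξ·ΔH°_rxn = 315.76 × -111 = -35050 kJ/h
Sensible, feed 98.2→25 °C: -8965.5 kJ/h
Outlet flows (mol/h): A 255.24, B 255.24, C 315.76
Sensible, products 25→249 °C: 28885 kJ/h
Q = ΔH = -15130 kJ/h = -4.2027 kW
Heat removed = 4.2027 kW

Q_out = 4.20 kW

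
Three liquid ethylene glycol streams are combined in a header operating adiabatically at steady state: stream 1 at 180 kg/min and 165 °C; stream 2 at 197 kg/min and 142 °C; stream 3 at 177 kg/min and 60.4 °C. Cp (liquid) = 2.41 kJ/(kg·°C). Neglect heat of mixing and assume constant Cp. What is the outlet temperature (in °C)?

Energy balance with Q = 0: Σ ṁᵢCp,ᵢ(T_out − Tᵢ) = 0
T_out = Σ ṁᵢCp,ᵢTᵢ / Σ ṁᵢCp,ᵢ
      = 164760 / 1335.1 = 123.4 °C

T_out = 123 °C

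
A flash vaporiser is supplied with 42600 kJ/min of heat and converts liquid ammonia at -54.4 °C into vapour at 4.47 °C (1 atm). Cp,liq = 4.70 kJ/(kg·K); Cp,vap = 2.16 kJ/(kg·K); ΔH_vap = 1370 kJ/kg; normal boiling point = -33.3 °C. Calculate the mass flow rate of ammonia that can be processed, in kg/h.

ṁ = 1650 kg/h

Δh = 4.70×(-33.3−-54.4) + 1370 + 2.16×(4.47−-33.3) = 1550.8 kJ/kg
Q = 42600 kJ/min = 710 kJ/s = 2.556e+06 kJ/h
ṁ = Q/Δh = 2.556e+06 / 1550.8 = 1648.2 kg/h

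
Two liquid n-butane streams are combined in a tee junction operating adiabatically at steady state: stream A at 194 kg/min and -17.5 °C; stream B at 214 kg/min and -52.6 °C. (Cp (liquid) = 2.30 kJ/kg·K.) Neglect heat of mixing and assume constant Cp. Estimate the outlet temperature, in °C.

T_out = -35.9 °C

No heat crosses the boundary, so H_out = H_in.
Σ ṁᵢCp,ᵢTᵢ = 194×2.30×-17.5 + 214×2.30×-52.6 = -33698
Σ ṁᵢCp,ᵢ = 194×2.30 + 214×2.30 = 938.4
T_out = -33698 / 938.4 = -35.91 °C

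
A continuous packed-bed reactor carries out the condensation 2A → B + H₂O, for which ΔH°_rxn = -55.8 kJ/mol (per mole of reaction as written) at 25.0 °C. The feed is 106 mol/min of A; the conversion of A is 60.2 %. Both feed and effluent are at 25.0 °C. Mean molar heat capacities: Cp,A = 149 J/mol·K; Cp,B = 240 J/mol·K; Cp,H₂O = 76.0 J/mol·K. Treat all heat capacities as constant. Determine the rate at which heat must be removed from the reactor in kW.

Extent of reaction ξ = 0.602 × 106 / 2 = 31.906 mol/min
Reaction term: ξ·ΔH°_rxn = 31.906 × -55.8 = -1780.4 kJ/min
Q = ΔH = -1780.4 kJ/min = -29.673 kW
Heat removed = 29.673 kW

Q_out = 29.7 kW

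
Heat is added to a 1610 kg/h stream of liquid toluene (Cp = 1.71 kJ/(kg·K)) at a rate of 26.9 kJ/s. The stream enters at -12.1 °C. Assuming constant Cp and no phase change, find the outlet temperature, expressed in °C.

T_out = 23.1 °C

Q = 26.9 kJ/s = 96840 kJ/h
ΔT = Q/(ṁ·Cp) = 96840/(1610×1.71) = 35.175 K
T_out = -12.1 + 35.175 = 23.075 °C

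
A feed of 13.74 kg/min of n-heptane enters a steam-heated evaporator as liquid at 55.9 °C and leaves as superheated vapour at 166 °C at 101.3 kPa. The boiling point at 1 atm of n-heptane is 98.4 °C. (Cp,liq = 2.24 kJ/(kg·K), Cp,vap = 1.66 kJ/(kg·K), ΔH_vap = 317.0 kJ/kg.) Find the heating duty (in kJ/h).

liquid 55.9→98.4 °C: 95.2 kJ/kg
vaporisation at 98.4 °C: 317 kJ/kg
vapour 98.4→166 °C: 112.22 kJ/kg
Δh = 95.2 + 317 + 112.22 = 524.42 kJ/kg
Q = ṁ·Δh = 13.74 kg/min × 524.42 kJ/kg = 7205.5 kJ/min
|Q| = 120.09 kW = 432330 kJ/h

Q = 432000 kJ/h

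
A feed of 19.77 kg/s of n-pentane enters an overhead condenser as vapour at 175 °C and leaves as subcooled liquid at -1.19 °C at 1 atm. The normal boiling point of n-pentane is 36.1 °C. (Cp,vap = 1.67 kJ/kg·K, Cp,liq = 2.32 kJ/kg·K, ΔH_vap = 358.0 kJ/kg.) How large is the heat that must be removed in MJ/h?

Q_c = 48100 MJ/h

vapour 175→36.1 °C: -231.96 kJ/kg
condensation at 36.1 °C: -358 kJ/kg
liquid 36.1→-1.19 °C: -86.513 kJ/kg
Δh = -231.96 + -358 + -86.513 = -676.48 kJ/kg
Q = ṁ·Δh = 19.77 kg/s × -676.48 kJ/kg = -13374 kJ/s
|Q| = 13374 kW = 48146 MJ/h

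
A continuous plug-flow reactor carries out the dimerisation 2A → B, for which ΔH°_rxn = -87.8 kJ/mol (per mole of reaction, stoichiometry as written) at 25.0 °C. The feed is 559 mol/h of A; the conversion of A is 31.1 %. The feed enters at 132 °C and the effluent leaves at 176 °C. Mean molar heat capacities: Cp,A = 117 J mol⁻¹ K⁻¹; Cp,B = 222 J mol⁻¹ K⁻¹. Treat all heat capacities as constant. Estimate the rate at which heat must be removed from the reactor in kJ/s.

Q_out = 1.36 kJ/s

Extent of reaction ξ = 0.311 × 559 / 2 = 86.924 mol/h
Reaction term: ξ·ΔH°_rxn = 86.924 × -87.8 = -7632 kJ/h
Sensible, feed 132→25 °C: -6998.1 kJ/h
Outlet flows (mol/h): A 385.15, B 86.924
Sensible, products 25→176 °C: 9718.3 kJ/h
Q = ΔH = -4911.7 kJ/h = -1.3644 kW
Heat removed = 1.3644 kJ/s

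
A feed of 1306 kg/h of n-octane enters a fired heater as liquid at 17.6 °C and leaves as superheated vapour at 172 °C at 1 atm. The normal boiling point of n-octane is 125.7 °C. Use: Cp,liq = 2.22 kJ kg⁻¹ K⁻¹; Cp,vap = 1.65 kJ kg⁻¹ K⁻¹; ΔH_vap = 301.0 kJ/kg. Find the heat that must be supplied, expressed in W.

liquid 17.6→125.7 °C: 239.98 kJ/kg
vaporisation at 125.7 °C: 301 kJ/kg
vapour 125.7→172 °C: 76.395 kJ/kg
Δh = 239.98 + 301 + 76.395 = 617.38 kJ/kg
Q = ṁ·Δh = 1306 kg/h × 617.38 kJ/kg = 806290 kJ/h
|Q| = 223.97 kW = 223970 W

Q = 224000 W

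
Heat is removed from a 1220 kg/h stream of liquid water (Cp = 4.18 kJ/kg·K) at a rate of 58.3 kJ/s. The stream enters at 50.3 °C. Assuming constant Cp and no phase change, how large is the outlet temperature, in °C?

T_out = 9.14 °C

Q = 58.3 kJ/s = 209880 kJ/h
ΔT = Q/(ṁ·Cp) = 209880/(1220×4.18) = 41.156 K
T_out = 50.3 − 41.156 = 9.1438 °C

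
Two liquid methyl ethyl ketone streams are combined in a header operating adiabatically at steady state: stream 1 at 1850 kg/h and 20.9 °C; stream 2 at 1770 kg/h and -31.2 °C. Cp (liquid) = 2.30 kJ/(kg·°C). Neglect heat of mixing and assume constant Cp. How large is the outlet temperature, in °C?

T_out = -4.57 °C

No heat crosses the boundary, so H_out = H_in.
Σ ṁᵢCp,ᵢTᵢ = 1850×2.30×20.9 + 1770×2.30×-31.2 = -38086
Σ ṁᵢCp,ᵢ = 1850×2.30 + 1770×2.30 = 8326
T_out = -38086 / 8326 = -4.5743 °C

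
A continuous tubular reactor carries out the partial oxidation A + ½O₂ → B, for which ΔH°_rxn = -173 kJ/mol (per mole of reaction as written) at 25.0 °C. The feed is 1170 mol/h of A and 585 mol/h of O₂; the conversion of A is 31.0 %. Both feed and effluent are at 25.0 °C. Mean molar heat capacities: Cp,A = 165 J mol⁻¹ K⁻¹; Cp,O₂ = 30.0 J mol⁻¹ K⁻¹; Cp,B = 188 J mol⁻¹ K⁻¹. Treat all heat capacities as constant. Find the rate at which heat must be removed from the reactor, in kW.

Q_out = 17.4 kW

Extent of reaction ξ = 0.310 × 1170 = 362.7 mol/h
Reaction term: ξ·ΔH°_rxn = 362.7 × -173 = -62747 kJ/h
Q = ΔH = -62747 kJ/h = -17.43 kW
Heat removed = 17.43 kW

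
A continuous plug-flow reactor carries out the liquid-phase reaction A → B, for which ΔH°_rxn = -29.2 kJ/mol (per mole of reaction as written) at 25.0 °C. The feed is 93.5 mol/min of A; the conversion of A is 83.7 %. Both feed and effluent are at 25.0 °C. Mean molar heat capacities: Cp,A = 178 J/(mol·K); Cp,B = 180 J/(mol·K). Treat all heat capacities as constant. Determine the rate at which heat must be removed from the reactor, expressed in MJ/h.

Extent of reaction ξ = 0.837 × 93.5 = 78.26 mol/min
Reaction term: ξ·ΔH°_rxn = 78.26 × -29.2 = -2285.2 kJ/min
Q = ΔH = -2285.2 kJ/min = -38.086 kW
Heat removed = 137.11 MJ/h

Q_out = 137 MJ/h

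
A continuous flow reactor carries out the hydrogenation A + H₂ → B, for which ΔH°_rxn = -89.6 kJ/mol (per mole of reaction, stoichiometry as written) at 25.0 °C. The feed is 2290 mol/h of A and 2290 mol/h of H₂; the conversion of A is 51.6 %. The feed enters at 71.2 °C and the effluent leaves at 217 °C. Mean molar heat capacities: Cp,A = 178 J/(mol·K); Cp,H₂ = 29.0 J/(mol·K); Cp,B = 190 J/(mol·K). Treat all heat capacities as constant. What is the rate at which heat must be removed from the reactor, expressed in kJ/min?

Extent of reaction ξ = 0.516 × 2290 = 1181.6 mol/h
Reaction term: ξ·ΔH°_rxn = 1181.6 × -89.6 = -105870 kJ/h
Sensible, feed 71.2→25 °C: -21900 kJ/h
Outlet flows (mol/h): A 1108.4, H₂ 1108.4, B 1181.6
Sensible, products 25→217 °C: 87157 kJ/h
Q = ΔH = -40618 kJ/h = -11.283 kW
Heat removed = 676.97 kJ/min

Q_out = 677 kJ/min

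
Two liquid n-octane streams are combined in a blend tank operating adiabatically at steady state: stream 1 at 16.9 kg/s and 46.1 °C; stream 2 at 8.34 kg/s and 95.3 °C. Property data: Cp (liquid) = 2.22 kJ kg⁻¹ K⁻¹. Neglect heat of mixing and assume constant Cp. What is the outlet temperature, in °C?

Adiabatic, steady state ⇒ Σ ṁᵢCp,ᵢ(T_out − Tᵢ) = 0
T_out = Σ ṁᵢCp,ᵢTᵢ / Σ ṁᵢCp,ᵢ
      = 3494 / 56.033 = 62.357 °C

T_out = 62.4 °C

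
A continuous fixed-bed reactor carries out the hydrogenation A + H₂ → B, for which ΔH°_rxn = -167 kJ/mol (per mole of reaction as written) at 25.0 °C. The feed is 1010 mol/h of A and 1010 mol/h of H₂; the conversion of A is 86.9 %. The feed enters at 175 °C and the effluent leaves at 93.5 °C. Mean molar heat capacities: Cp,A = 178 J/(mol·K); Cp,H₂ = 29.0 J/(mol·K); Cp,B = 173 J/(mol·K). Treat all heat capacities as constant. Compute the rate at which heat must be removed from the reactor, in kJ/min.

Extent of reaction ξ = 0.869 × 1010 = 877.69 mol/h
Reaction term: ξ·ΔH°_rxn = 877.69 × -167 = -146570 kJ/h
Sensible, feed 175→25 °C: -31360 kJ/h
Outlet flows (mol/h): A 132.31, H₂ 132.31, B 877.69
Sensible, products 25→93.5 °C: 12277 kJ/h
Q = ΔH = -165660 kJ/h = -46.016 kW
Heat removed = 2761 kJ/min

Q_out = 2760 kJ/min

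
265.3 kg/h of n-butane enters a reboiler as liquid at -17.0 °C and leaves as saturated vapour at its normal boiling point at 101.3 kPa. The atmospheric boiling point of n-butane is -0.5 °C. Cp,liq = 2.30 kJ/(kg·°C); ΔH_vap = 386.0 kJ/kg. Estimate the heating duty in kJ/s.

liquid -17.0→-0.5 °C: 37.95 kJ/kg
vaporisation at -0.5 °C: 386 kJ/kg
Δh = 37.95 + 386 = 423.95 kJ/kg
Q = ṁ·Δh = 265.3 kg/h × 423.95 kJ/kg = 112470 kJ/h
|Q| = 31.243 kW

Q = 31.2 kJ/s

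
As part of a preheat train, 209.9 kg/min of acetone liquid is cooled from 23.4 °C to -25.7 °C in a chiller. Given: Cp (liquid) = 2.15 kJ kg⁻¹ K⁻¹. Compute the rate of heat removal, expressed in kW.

Q = ṁ·Cp·ΔT = 209.9 × 2.15 × (-25.7 − 23.4) = -22158 kJ/min
Converting: 22158 / 60 s = 369.3 kW

Q_c = 369 kW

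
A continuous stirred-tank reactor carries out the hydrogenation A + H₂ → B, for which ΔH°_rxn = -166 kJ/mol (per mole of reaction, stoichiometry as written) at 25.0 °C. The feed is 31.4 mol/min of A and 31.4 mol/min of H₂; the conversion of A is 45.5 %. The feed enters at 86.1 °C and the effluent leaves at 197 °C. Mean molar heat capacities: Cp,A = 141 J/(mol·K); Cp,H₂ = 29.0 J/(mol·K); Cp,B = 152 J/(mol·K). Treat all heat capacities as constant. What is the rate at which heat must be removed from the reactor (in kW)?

Q_out = 30.4 kW

Extent of reaction ξ = 0.455 × 31.4 = 14.287 mol/min
Reaction term: ξ·ΔH°_rxn = 14.287 × -166 = -2371.6 kJ/min
Sensible, feed 86.1→25 °C: -326.15 kJ/min
Outlet flows (mol/min): A 17.113, H₂ 17.113, B 14.287
Sensible, products 25→197 °C: 873.9 kJ/min
Q = ΔH = -1823.9 kJ/min = -30.398 kW
Heat removed = 30.398 kW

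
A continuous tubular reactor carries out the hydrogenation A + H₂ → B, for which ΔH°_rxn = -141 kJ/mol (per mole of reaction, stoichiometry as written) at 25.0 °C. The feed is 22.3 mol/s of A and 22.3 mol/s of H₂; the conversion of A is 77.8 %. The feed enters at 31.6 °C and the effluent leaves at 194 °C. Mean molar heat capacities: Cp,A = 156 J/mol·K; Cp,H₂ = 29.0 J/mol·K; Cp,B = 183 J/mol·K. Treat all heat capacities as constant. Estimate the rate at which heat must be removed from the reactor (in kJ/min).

Extent of reaction ξ = 0.778 × 22.3 = 17.349 mol/s
Reaction term: ξ·ΔH°_rxn = 17.349 × -141 = -2446.3 kJ/s
Sensible, feed 31.6→25 °C: -27.228 kJ/s
Outlet flows (mol/s): A 4.9506, H₂ 4.9506, B 17.349
Sensible, products 25→194 °C: 691.35 kJ/s
Q = ΔH = -1782.1 kJ/s = -1782.1 kW
Heat removed = 106930 kJ/min

Q_out = 107000 kJ/min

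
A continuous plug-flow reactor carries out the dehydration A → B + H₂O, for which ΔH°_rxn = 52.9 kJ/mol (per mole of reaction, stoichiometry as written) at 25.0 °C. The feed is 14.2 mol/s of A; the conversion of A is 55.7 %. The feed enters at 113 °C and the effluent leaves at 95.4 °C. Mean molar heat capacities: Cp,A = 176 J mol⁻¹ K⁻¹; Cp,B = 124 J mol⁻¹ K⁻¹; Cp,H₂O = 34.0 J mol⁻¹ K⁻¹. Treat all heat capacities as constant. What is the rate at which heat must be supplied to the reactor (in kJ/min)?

Q_in = 21900 kJ/min

Extent of reaction ξ = 0.557 × 14.2 = 7.9094 mol/s
Reaction term: ξ·ΔH°_rxn = 7.9094 × 52.9 = 418.41 kJ/s
Sensible, feed 113→25 °C: -219.93 kJ/s
Outlet flows (mol/s): A 6.2906, B 7.9094, H₂O 7.9094
Sensible, products 25→95.4 °C: 165.92 kJ/s
Q = ΔH = 364.4 kJ/s = 364.4 kW
Heat supplied = 21864 kJ/min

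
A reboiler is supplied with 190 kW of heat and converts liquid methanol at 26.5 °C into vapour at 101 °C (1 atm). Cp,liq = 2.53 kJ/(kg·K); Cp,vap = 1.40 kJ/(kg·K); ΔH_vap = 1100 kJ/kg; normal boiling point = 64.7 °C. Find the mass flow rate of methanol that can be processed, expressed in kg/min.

ṁ = 9.14 kg/min

Δh = 2.53×(64.7−26.5) + 1100 + 1.40×(101−64.7) = 1247.5 kJ/kg
Q = 190 kW = 190 kJ/s = 11400 kJ/min
ṁ = Q/Δh = 11400 / 1247.5 = 9.1385 kg/min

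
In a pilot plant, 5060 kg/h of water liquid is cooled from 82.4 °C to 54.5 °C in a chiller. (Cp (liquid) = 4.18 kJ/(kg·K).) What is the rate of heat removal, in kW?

Q = ṁ·Cp·ΔT = 5060 × 4.18 × (54.5 − 82.4) = -590110 kJ/h
Converting: 590110 / 3600 s = 163.92 kW

Q_c = 164 kW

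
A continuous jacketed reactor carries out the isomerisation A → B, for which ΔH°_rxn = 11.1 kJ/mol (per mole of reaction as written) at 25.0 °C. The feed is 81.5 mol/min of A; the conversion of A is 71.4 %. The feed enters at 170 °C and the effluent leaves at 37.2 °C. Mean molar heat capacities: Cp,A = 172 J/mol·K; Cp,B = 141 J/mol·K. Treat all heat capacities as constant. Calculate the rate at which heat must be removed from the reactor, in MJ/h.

Extent of reaction ξ = 0.714 × 81.5 = 58.191 mol/min
Reaction term: ξ·ΔH°_rxn = 58.191 × 11.1 = 645.92 kJ/min
Sensible, feed 170→25 °C: -2032.6 kJ/min
Outlet flows (mol/min): A 23.309, B 58.191
Sensible, products 25→37.2 °C: 149.01 kJ/min
Q = ΔH = -1237.7 kJ/min = -20.628 kW
Heat removed = 74.261 MJ/h

Q_out = 74.3 MJ/h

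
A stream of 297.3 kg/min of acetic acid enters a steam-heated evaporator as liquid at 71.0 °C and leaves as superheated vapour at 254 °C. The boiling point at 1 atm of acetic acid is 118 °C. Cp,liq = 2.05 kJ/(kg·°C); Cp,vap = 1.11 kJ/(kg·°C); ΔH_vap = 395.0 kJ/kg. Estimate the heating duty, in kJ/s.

Q = 3180 kJ/s

liquid 71.0→118 °C: 96.35 kJ/kg
vaporisation at 118 °C: 395 kJ/kg
vapour 118→254 °C: 150.96 kJ/kg
Δh = 96.35 + 395 + 150.96 = 642.31 kJ/kg
Q = ṁ·Δh = 297.3 kg/min × 642.31 kJ/kg = 190960 kJ/min
|Q| = 3182.6 kW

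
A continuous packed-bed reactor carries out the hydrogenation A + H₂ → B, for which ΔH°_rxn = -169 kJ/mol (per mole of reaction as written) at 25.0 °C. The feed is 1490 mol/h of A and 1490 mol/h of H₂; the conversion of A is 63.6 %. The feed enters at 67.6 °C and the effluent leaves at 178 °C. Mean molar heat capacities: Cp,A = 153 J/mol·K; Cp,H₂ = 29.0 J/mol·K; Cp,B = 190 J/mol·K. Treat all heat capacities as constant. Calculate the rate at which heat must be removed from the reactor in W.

Extent of reaction ξ = 0.636 × 1490 = 947.64 mol/h
Reaction term: ξ·ΔH°_rxn = 947.64 × -169 = -160150 kJ/h
Sensible, feed 67.6→25 °C: -11552 kJ/h
Outlet flows (mol/h): A 542.36, H₂ 542.36, B 947.64
Sensible, products 25→178 °C: 42650 kJ/h
Q = ΔH = -129050 kJ/h = -35.848 kW
Heat removed = 35848 W

Q_out = 35800 W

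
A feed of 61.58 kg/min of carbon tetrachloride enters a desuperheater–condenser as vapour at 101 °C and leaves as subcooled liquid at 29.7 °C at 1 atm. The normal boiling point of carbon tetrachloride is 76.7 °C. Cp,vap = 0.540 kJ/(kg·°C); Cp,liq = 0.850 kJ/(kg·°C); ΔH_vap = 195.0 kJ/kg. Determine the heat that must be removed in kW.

Q_c = 255 kW

vapour 101→76.7 °C: -13.122 kJ/kg
condensation at 76.7 °C: -195 kJ/kg
liquid 76.7→29.7 °C: -39.95 kJ/kg
Δh = -13.122 + -195 + -39.95 = -248.07 kJ/kg
Q = ṁ·Δh = 61.58 kg/min × -248.07 kJ/kg = -15276 kJ/min
|Q| = 254.6 kW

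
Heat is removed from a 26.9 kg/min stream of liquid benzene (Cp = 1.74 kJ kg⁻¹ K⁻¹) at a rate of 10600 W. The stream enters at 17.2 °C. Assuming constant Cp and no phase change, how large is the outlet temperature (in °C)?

Q = 10600 W = 636 kJ/min
ΔT = Q/(ṁ·Cp) = 636/(26.9×1.74) = 13.588 K
T_out = 17.2 − 13.588 = 3.612 °C

T_out = 3.61 °C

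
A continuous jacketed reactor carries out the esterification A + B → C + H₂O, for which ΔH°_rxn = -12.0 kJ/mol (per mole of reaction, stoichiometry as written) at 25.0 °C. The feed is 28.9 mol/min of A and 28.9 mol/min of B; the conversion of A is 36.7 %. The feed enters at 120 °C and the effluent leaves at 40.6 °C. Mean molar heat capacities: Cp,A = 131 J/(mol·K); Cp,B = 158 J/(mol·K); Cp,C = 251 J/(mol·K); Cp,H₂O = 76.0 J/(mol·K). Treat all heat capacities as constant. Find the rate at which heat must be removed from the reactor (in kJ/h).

Q_out = 47000 kJ/h

Extent of reaction ξ = 0.367 × 28.9 = 10.606 mol/min
Reaction term: ξ·ΔH°_rxn = 10.606 × -12.0 = -127.28 kJ/min
Sensible, feed 120→25 °C: -793.45 kJ/min
Outlet flows (mol/min): A 18.294, B 18.294, C 10.606, H₂O 10.606
Sensible, products 25→40.6 °C: 136.58 kJ/min
Q = ΔH = -784.14 kJ/min = -13.069 kW
Heat removed = 47049 kJ/h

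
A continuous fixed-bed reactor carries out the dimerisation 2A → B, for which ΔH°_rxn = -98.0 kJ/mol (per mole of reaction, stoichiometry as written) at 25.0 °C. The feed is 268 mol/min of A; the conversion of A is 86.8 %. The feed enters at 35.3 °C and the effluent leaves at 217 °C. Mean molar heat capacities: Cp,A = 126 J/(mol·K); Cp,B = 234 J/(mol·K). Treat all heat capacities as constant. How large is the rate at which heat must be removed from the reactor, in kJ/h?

Q_out = 340000 kJ/h

Extent of reaction ξ = 0.868 × 268 / 2 = 116.31 mol/min
Reaction term: ξ·ΔH°_rxn = 116.31 × -98.0 = -11399 kJ/min
Sensible, feed 35.3→25 °C: -347.81 kJ/min
Outlet flows (mol/min): A 35.376, B 116.31
Sensible, products 25→217 °C: 6081.5 kJ/min
Q = ΔH = -5664.9 kJ/min = -94.415 kW
Heat removed = 339890 kJ/h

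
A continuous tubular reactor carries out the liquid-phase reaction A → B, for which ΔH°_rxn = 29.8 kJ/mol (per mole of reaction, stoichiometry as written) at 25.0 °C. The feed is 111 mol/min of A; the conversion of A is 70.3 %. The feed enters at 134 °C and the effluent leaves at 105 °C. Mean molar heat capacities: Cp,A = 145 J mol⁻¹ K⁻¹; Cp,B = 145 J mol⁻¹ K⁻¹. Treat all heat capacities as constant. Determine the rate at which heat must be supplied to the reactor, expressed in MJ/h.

Extent of reaction ξ = 0.703 × 111 = 78.033 mol/min
Reaction term: ξ·ΔH°_rxn = 78.033 × 29.8 = 2325.4 kJ/min
Sensible, feed 134→25 °C: -1754.4 kJ/min
Outlet flows (mol/min): A 32.967, B 78.033
Sensible, products 25→105 °C: 1287.6 kJ/min
Q = ΔH = 1858.6 kJ/min = 30.977 kW
Heat supplied = 111.52 MJ/h

Q_in = 112 MJ/h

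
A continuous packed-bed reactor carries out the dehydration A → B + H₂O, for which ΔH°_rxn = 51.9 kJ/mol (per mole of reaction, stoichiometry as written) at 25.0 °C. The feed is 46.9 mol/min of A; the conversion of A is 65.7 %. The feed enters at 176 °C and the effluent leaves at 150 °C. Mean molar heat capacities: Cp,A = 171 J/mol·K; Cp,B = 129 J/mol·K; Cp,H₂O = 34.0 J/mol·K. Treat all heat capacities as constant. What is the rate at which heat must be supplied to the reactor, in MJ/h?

Extent of reaction ξ = 0.657 × 46.9 = 30.813 mol/min
Reaction term: ξ·ΔH°_rxn = 30.813 × 51.9 = 1599.2 kJ/min
Sensible, feed 176→25 °C: -1211 kJ/min
Outlet flows (mol/min): A 16.087, B 30.813, H₂O 30.813
Sensible, products 25→150 °C: 971.67 kJ/min
Q = ΔH = 1359.9 kJ/min = 22.665 kW
Heat supplied = 81.593 MJ/h

Q_in = 81.6 MJ/h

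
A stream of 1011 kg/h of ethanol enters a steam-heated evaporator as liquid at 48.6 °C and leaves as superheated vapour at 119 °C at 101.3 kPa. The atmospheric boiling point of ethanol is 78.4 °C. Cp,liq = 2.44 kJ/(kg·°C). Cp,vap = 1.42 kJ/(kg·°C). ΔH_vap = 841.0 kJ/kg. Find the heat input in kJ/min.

Q = 16400 kJ/min

liquid 48.6→78.4 °C: 72.712 kJ/kg
vaporisation at 78.4 °C: 841 kJ/kg
vapour 78.4→119 °C: 57.652 kJ/kg
Δh = 72.712 + 841 + 57.652 = 971.36 kJ/kg
Q = ṁ·Δh = 1011 kg/h × 971.36 kJ/kg = 982050 kJ/h
|Q| = 272.79 kW = 16367 kJ/min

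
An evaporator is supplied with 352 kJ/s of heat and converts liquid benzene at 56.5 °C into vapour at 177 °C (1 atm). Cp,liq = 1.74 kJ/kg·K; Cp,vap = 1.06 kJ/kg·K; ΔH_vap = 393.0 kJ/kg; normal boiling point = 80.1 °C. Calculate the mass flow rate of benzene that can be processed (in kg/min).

Δh = 1.74×(80.1−56.5) + 393.0 + 1.06×(177−80.1) = 536.78 kJ/kg
Q = 352 kJ/s = 352 kJ/s = 21120 kJ/min
ṁ = Q/Δh = 21120 / 536.78 = 39.346 kg/min

ṁ = 39.3 kg/min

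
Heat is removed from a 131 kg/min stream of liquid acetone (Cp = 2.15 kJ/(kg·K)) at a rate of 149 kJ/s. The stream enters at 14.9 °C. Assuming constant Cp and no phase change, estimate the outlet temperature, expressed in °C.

Q = 149 kJ/s = 8940 kJ/min
ΔT = Q/(ṁ·Cp) = 8940/(131×2.15) = 31.742 K
T_out = 14.9 − 31.742 = -16.842 °C

T_out = -16.8 °C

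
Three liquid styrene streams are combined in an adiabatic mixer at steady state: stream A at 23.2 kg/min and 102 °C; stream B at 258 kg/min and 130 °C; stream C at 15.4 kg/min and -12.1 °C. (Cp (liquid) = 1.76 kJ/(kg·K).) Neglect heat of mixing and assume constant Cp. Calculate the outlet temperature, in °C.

T_out = 120 °C

No heat crosses the boundary, so H_out = H_in.
Σ ṁᵢCp,ᵢTᵢ = 23.2×1.76×102 + 258×1.76×130 + 15.4×1.76×-12.1 = 62867
Σ ṁᵢCp,ᵢ = 23.2×1.76 + 258×1.76 + 15.4×1.76 = 522.02
T_out = 62867 / 522.02 = 120.43 °C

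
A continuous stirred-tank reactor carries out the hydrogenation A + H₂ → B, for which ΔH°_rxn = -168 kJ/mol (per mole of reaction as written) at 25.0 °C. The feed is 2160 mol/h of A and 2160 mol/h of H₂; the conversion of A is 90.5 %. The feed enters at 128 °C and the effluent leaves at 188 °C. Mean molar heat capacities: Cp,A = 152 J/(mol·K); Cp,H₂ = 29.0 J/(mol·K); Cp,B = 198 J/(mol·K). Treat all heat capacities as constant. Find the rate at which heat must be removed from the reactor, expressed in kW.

Extent of reaction ξ = 0.905 × 2160 = 1954.8 mol/h
Reaction term: ξ·ΔH°_rxn = 1954.8 × -168 = -328410 kJ/h
Sensible, feed 128→25 °C: -40269 kJ/h
Outlet flows (mol/h): A 205.2, H₂ 205.2, B 1954.8
Sensible, products 25→188 °C: 69143 kJ/h
Q = ΔH = -299530 kJ/h = -83.203 kW
Heat removed = 83.203 kW

Q_out = 83.2 kW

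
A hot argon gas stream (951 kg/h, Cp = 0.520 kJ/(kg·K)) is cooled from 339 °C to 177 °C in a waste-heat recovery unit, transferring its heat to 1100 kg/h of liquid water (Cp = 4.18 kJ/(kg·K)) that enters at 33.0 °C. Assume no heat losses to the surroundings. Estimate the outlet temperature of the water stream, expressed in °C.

Heat released by hot stream: Q = 951 × 0.520 × (339 − 177) = 80112 kJ/h
Energy balance on cold side (adiabatic exchanger): Q = ṁ_c·Cp_c·(T_c,out − T_c,in)
T_c,out = 33.0 + 80112/(1100 × 4.18) = 50.423 °C

T_c,out = 50.4 °C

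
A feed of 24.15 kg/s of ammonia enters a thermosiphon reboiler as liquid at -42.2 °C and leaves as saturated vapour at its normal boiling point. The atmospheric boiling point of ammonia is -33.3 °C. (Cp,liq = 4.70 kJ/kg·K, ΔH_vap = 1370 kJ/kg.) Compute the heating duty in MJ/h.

liquid -42.2→-33.3 °C: 41.83 kJ/kg
vaporisation at -33.3 °C: 1370 kJ/kg
Δh = 41.83 + 1370 = 1411.8 kJ/kg
Q = ṁ·Δh = 24.15 kg/s × 1411.8 kJ/kg = 34096 kJ/s
|Q| = 34096 kW = 122740 MJ/h

Q = 123000 MJ/h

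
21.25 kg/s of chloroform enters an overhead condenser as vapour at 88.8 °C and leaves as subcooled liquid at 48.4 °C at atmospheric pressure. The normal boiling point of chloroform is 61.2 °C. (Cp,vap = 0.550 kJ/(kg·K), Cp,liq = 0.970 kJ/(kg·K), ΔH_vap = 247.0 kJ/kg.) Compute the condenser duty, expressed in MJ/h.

vapour 88.8→61.2 °C: -15.18 kJ/kg
condensation at 61.2 °C: -247 kJ/kg
liquid 61.2→48.4 °C: -12.416 kJ/kg
Δh = -15.18 + -247 + -12.416 = -274.6 kJ/kg
Q = ṁ·Δh = 21.25 kg/s × -274.6 kJ/kg = -5835.2 kJ/s
|Q| = 5835.2 kW = 21007 MJ/h

Q_c = 21000 MJ/h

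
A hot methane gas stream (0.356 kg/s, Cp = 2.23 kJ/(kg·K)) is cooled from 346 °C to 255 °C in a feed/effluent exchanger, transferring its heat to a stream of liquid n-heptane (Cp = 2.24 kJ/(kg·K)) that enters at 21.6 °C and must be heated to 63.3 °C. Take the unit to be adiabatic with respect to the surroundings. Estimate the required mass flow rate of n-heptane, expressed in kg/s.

ṁ_c = 0.773 kg/s

Heat released by hot stream: Q = 0.356 × 2.23 × (346 − 255) = 72.243 kJ/s
Energy balance on cold side (adiabatic exchanger): Q = ṁ_c·Cp_c·(T_c,out − T_c,in)
ṁ_c = 72.243 / [2.24 × (63.3 − 21.6)] = 0.77341 kg/s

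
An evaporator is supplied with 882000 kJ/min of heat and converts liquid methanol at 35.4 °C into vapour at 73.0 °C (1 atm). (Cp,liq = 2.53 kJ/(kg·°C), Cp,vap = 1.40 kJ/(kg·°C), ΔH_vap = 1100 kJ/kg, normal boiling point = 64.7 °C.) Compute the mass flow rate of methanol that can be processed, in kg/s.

Δh = 2.53×(64.7−35.4) + 1100 + 1.40×(73.0−64.7) = 1185.7 kJ/kg
Q = 882000 kJ/min = 14700 kJ/s = 14700 kJ/s
ṁ = Q/Δh = 14700 / 1185.7 = 12.397 kg/s

ṁ = 12.4 kg/s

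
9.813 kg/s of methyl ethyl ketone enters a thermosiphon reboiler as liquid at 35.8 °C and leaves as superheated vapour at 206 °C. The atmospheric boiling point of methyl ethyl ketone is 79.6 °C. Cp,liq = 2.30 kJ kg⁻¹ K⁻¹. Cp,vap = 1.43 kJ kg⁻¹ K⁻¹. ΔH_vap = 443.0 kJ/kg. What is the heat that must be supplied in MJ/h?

liquid 35.8→79.6 °C: 100.74 kJ/kg
vaporisation at 79.6 °C: 443 kJ/kg
vapour 79.6→206 °C: 180.75 kJ/kg
Δh = 100.74 + 443 + 180.75 = 724.49 kJ/kg
Q = ṁ·Δh = 9.813 kg/s × 724.49 kJ/kg = 7109.4 kJ/s
|Q| = 7109.4 kW = 25594 MJ/h

Q = 25600 MJ/h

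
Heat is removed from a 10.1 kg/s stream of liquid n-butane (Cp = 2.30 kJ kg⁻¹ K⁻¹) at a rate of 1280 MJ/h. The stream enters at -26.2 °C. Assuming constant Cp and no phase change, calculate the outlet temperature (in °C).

T_out = -41.5 °C

Q = 1280 MJ/h = 355.56 kJ/s
ΔT = Q/(ṁ·Cp) = 355.56/(10.1×2.30) = 15.306 K
T_out = -26.2 − 15.306 = -41.506 °C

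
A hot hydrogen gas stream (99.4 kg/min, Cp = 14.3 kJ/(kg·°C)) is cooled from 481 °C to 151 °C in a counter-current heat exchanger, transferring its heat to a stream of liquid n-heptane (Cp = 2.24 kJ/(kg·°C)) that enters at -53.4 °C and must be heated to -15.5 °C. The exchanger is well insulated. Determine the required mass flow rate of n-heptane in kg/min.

Heat released by hot stream: Q = 99.4 × 14.3 × (481 − 151) = 469070 kJ/min
Energy balance on cold side (adiabatic exchanger): Q = ṁ_c·Cp_c·(T_c,out − T_c,in)
ṁ_c = 469070 / [2.24 × (-15.5 − -53.4)] = 5525.2 kg/min

ṁ_c = 5530 kg/min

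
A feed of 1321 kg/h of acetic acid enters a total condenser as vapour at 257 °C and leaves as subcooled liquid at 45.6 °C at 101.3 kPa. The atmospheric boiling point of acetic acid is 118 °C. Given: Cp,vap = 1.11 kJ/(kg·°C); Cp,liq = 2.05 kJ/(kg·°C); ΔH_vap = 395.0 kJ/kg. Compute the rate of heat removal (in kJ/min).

Q_c = 15400 kJ/min

vapour 257→118 °C: -154.29 kJ/kg
condensation at 118 °C: -395 kJ/kg
liquid 118→45.6 °C: -148.42 kJ/kg
Δh = -154.29 + -395 + -148.42 = -697.71 kJ/kg
Q = ṁ·Δh = 1321 kg/h × -697.71 kJ/kg = -921670 kJ/h
|Q| = 256.02 kW = 15361 kJ/min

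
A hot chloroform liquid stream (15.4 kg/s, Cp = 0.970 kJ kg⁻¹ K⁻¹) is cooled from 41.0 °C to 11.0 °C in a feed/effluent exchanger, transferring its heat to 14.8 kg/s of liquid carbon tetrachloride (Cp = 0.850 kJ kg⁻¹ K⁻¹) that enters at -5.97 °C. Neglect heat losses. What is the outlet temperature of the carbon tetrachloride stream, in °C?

Heat released by hot stream: Q = 15.4 × 0.970 × (41.0 − 11.0) = 448.14 kJ/s
Energy balance on cold side (adiabatic exchanger): Q = ṁ_c·Cp_c·(T_c,out − T_c,in)
T_c,out = -5.97 + 448.14/(14.8 × 0.850) = 29.653 °C

T_c,out = 29.7 °C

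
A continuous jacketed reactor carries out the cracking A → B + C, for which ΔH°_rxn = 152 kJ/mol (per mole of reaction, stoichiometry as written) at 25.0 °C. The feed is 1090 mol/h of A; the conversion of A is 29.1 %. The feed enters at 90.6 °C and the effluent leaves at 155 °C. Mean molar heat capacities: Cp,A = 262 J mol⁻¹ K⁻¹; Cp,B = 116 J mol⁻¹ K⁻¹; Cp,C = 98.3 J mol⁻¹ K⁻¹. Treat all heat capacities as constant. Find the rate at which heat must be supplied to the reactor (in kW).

Q_in = 18.0 kW

Extent of reaction ξ = 0.291 × 1090 = 317.19 mol/h
Reaction term: ξ·ΔH°_rxn = 317.19 × 152 = 48213 kJ/h
Sensible, feed 90.6→25 °C: -18734 kJ/h
Outlet flows (mol/h): A 772.81, B 317.19, C 317.19
Sensible, products 25→155 °C: 35159 kJ/h
Q = ΔH = 64637 kJ/h = 17.955 kW
Heat supplied = 17.955 kW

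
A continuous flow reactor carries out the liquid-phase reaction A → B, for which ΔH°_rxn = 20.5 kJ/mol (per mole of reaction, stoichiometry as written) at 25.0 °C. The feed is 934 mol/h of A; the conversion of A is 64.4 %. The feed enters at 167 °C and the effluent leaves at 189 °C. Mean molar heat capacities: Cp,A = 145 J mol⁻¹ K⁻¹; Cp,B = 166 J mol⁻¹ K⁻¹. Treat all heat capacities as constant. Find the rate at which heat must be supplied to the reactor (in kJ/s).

Q_in = 4.83 kJ/s

Extent of reaction ξ = 0.644 × 934 = 601.5 mol/h
Reaction term: ξ·ΔH°_rxn = 601.5 × 20.5 = 12331 kJ/h
Sensible, feed 167→25 °C: -19231 kJ/h
Outlet flows (mol/h): A 332.5, B 601.5
Sensible, products 25→189 °C: 24282 kJ/h
Q = ΔH = 17382 kJ/h = 4.8282 kW
Heat supplied = 4.8282 kJ/s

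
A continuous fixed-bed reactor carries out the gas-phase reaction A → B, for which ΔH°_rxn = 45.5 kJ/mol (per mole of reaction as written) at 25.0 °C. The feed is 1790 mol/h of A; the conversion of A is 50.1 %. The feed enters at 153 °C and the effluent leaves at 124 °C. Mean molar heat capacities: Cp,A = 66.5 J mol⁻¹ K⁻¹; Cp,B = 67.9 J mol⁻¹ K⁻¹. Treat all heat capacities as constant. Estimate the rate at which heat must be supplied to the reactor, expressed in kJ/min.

Q_in = 625 kJ/min

Extent of reaction ξ = 0.501 × 1790 = 896.79 mol/h
Reaction term: ξ·ΔH°_rxn = 896.79 × 45.5 = 40804 kJ/h
Sensible, feed 153→25 °C: -15236 kJ/h
Outlet flows (mol/h): A 893.21, B 896.79
Sensible, products 25→124 °C: 11909 kJ/h
Q = ΔH = 37476 kJ/h = 10.41 kW
Heat supplied = 624.6 kJ/min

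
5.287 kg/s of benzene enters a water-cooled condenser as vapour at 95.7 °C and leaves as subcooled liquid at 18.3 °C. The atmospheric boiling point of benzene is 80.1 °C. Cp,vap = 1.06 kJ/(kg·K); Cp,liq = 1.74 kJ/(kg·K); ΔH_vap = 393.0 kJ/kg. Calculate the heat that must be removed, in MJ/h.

Q_c = 9840 MJ/h

vapour 95.7→80.1 °C: -16.536 kJ/kg
condensation at 80.1 °C: -393 kJ/kg
liquid 80.1→18.3 °C: -107.53 kJ/kg
Δh = -16.536 + -393 + -107.53 = -517.07 kJ/kg
Q = ṁ·Δh = 5.287 kg/s × -517.07 kJ/kg = -2733.7 kJ/s
|Q| = 2733.7 kW = 9841.5 MJ/h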